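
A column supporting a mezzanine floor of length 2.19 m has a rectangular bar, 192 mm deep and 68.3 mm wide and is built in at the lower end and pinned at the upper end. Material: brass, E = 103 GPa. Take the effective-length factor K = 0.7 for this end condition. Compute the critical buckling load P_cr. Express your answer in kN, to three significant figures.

Buckling occurs about the weak axis: I_min = h·b³/12 with b = 68.3 mm (the shorter side).
I_min = 192×68.3³/12 = 5.098×10^6 mm⁴
I = 5.098×10^6 mm⁴ = 5.098×10^-6 m⁴
Effective length L_e = K·L = 0.7 × 2.19 = 1.533 m
P_cr = π²EI / L_e² = π² × 103×10⁹ × 5.098×10^-6 / 1.533² = 2.205×10^6 N

P_cr ≈ 2210 kN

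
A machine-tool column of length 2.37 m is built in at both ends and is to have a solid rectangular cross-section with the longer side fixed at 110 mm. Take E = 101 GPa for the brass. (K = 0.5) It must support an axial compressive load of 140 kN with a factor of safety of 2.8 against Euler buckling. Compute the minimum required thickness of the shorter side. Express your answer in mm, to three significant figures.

b ≈ 39.2 mm

Required P_cr = n·P = 2.8 × 140 = 392.0 kN
L_e = K·L = 0.5 × 2.37 = 1.185 m
Required I = P_cr·L_e²/(π²E) = 3.920×10^5 × 1.185² / (π² × 1.01×10^11) = 5.522×10^-7 m⁴
I_req = 5.522×10^5 mm⁴
Rectangle, weak axis: I_min = h·b³/12 with h = 110 mm fixed  ⇒  b = (12I/h)^(1/3) = 39.2 mm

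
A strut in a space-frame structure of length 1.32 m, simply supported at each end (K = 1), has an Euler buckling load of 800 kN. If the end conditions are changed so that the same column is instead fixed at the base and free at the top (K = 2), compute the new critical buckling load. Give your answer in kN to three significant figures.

P_cr ∝ 1/K², so P_cr,new = P_cr,old × (K_old/K_new)² = 800 × (1/2)²
= 800 × 0.2500 = 200 kN

P_cr ≈ 200 kN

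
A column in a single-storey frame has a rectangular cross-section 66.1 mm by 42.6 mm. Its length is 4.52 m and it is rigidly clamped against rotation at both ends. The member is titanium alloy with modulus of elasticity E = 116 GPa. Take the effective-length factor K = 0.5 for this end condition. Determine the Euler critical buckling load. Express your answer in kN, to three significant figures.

P_cr ≈ 95.5 kN

Buckling occurs about the weak axis: I_min = h·b³/12 with b = 42.6 mm (the shorter side).
I_min = 66.1×42.6³/12 = 4.258×10^5 mm⁴
I = 4.258×10^5 mm⁴ = 4.258×10^-7 m⁴
Effective length L_e = K·L = 0.5 × 4.52 = 2.260 m
P_cr = π²EI / L_e² = π² × 116×10⁹ × 4.258×10^-7 / 2.260² = 9.545×10^4 N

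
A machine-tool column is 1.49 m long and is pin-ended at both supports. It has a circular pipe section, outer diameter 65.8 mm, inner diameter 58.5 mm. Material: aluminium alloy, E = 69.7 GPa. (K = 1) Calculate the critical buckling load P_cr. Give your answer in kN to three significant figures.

P_cr ≈ 107 kN

d_o = 65.8 mm, d_i = 58.5 mm
I = π(d_o⁴ − d_i⁴)/64 = π(65.8⁴ − 58.50⁴)/64 = 3.453×10^5 mm⁴
I = 3.453×10^5 mm⁴ = 3.453×10^-7 m⁴
Effective length L_e = K·L = 1 × 1.49 = 1.490 m
P_cr = π²EI / L_e² = π² × 69.7×10⁹ × 3.453×10^-7 / 1.490² = 1.070×10^5 N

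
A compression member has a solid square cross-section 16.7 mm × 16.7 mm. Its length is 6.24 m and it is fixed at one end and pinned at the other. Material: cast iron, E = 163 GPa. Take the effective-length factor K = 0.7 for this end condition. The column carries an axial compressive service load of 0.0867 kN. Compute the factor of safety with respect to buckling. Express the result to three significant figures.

I = a⁴/12 = 16.7⁴/12 = 6.482×10^3 mm⁴
I = 6.482×10^3 mm⁴ = 6.482×10^-9 m⁴
Effective length L_e = K·L = 0.7 × 6.24 = 4.368 m
P_cr = π²EI / L_e² = π² × 163×10⁹ × 6.482×10^-9 / 4.368² = 546.5 N
Factor of safety n = P_cr / P = 0.54652 / 0.0867 = 6.30

n ≈ 6.30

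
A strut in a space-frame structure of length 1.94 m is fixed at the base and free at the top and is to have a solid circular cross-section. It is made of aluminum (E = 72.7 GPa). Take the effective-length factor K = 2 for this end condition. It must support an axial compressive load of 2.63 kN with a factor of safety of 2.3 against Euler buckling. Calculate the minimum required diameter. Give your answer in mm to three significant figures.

d ≈ 40.1 mm

Required P_cr = n·P = 2.3 × 2.63 = 6.049 kN
L_e = K·L = 2 × 1.94 = 3.880 m
Required I = P_cr·L_e²/(π²E) = 6.049×10^3 × 3.880² / (π² × 7.27×10^10) = 1.269×10^-7 m⁴
I_req = 1.269×10^5 mm⁴
Solid circle: I = πd⁴/64  ⇒  d = (64I/π)^(1/4) = (64×1.269×10^5/π)^(1/4) = 40.1 mm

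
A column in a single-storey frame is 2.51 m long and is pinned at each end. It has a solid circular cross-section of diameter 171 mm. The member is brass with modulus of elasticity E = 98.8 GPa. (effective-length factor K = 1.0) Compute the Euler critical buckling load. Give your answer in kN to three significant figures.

I = πd⁴/64 = π×171⁴/64 = 4.197×10^7 mm⁴
I = 4.197×10^7 mm⁴ = 4.197×10^-5 m⁴
Effective length L_e = K·L = 1 × 2.51 = 2.510 m
P_cr = π²EI / L_e² = π² × 98.8×10⁹ × 4.197×10^-5 / 2.510² = 6.496×10^6 N

P_cr ≈ 6500 kN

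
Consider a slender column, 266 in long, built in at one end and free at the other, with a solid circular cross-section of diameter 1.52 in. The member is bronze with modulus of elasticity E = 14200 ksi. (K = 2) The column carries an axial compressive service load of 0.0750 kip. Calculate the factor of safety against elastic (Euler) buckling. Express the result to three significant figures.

I = πd⁴/64 = π×1.52⁴/64 = 0.2620 in⁴
Effective length L_e = K·L = 2 × 266 = 532.0 in
P_cr = π²EI / L_e² = π² × 14200×10³ × 0.2620 / 532.0² = 129.8 lb
Factor of safety n = P_cr / P = 0.12975 / 0.0750 = 1.73

n ≈ 1.73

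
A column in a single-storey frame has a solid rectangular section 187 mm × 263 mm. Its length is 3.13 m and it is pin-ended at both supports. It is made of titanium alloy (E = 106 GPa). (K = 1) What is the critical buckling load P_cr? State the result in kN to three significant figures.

P_cr ≈ 15300 kN

Buckling occurs about the weak axis: I_min = h·b³/12 with b = 187 mm (the shorter side).
I_min = 263×187³/12 = 1.433×10^8 mm⁴
I = 1.433×10^8 mm⁴ = 1.433×10^-4 m⁴
Effective length L_e = K·L = 1 × 3.13 = 3.130 m
P_cr = π²EI / L_e² = π² × 106×10⁹ × 1.433×10^-4 / 3.130² = 1.530×10^7 N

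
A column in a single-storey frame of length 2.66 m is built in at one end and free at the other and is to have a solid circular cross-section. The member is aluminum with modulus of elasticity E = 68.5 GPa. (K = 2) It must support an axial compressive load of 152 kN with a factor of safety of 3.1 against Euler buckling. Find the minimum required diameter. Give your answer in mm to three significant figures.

d ≈ 142 mm

Required P_cr = n·P = 3.1 × 152 = 471.2 kN
L_e = K·L = 2 × 2.66 = 5.320 m
Required I = P_cr·L_e²/(π²E) = 4.712×10^5 × 5.320² / (π² × 6.85×10^10) = 1.973×10^-5 m⁴
I_req = 1.973×10^7 mm⁴
Solid circle: I = πd⁴/64  ⇒  d = (64I/π)^(1/4) = (64×1.973×10^7/π)^(1/4) = 142 mm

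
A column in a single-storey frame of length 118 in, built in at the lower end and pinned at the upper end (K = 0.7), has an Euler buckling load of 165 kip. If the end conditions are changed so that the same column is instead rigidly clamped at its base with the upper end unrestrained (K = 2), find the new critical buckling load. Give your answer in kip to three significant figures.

P_cr ∝ 1/K², so P_cr,new = P_cr,old × (K_old/K_new)² = 165 × (0.7/2)²
= 165 × 0.1225 = 20.2 kip

P_cr ≈ 20.2 kip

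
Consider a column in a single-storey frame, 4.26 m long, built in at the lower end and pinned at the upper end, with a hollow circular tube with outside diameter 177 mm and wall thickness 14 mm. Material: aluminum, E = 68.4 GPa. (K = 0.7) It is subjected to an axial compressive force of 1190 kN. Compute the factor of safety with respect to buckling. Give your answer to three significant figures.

n ≈ 1.53

Inner diameter d_i = 177 − 2×14 = 149.0 mm
I = π(d_o⁴ − d_i⁴)/64 = π(177⁴ − 149.0⁴)/64 = 2.399×10^7 mm⁴
I = 2.399×10^7 mm⁴ = 2.399×10^-5 m⁴
Effective length L_e = K·L = 0.7 × 4.26 = 2.982 m
P_cr = π²EI / L_e² = π² × 68.4×10⁹ × 2.399×10^-5 / 2.982² = 1.821×10^6 N
Factor of safety n = P_cr / P = 1820.9 / 1190 = 1.53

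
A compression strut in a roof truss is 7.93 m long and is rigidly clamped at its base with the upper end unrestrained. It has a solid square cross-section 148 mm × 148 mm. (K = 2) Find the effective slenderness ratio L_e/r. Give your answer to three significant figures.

For a square r = a/√12 = 148/√12 = 42.72 mm
L_e = K·L = 2 × 7.93 m = 15.86 m = 15860 mm
λ = L_e / r_min = 15860 / 42.72 = 371

λ ≈ 371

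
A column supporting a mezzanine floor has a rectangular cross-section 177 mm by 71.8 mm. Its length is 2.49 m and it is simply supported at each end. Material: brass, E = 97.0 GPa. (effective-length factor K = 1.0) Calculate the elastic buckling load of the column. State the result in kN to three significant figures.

Buckling occurs about the weak axis: I_min = h·b³/12 with b = 71.8 mm (the shorter side).
I_min = 177×71.8³/12 = 5.460×10^6 mm⁴
I = 5.460×10^6 mm⁴ = 5.460×10^-6 m⁴
Effective length L_e = K·L = 1 × 2.49 = 2.490 m
P_cr = π²EI / L_e² = π² × 97.0×10⁹ × 5.460×10^-6 / 2.490² = 8.430×10^5 N

P_cr ≈ 843 kN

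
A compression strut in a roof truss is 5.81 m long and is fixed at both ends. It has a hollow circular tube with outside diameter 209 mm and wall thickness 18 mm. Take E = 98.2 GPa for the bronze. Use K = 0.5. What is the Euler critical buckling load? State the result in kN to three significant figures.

P_cr ≈ 5710 kN

Inner diameter d_i = 209 − 2×18 = 173.0 mm
I = π(d_o⁴ − d_i⁴)/64 = π(209⁴ − 173.0⁴)/64 = 4.969×10^7 mm⁴
I = 4.969×10^7 mm⁴ = 4.969×10^-5 m⁴
Effective length L_e = K·L = 0.5 × 5.81 = 2.905 m
P_cr = π²EI / L_e² = π² × 98.2×10⁹ × 4.969×10^-5 / 2.905² = 5.707×10^6 N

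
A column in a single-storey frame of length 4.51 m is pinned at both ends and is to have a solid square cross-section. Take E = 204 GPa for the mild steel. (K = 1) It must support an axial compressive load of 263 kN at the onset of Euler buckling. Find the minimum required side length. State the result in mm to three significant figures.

L_e = K·L = 1 × 4.51 = 4.510 m
Required I = P_cr·L_e²/(π²E) = 2.630×10^5 × 4.510² / (π² × 2.04×10^11) = 2.657×10^-6 m⁴
I_req = 2.657×10^6 mm⁴
Solid square: I = a⁴/12  ⇒  a = (12I)^(1/4) = (12×2.657×10^6)^(1/4) = 75.1 mm

a ≈ 75.1 mm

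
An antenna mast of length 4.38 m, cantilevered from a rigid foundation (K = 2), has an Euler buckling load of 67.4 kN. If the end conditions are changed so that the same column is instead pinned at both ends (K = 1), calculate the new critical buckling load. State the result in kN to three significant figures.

P_cr ≈ 270 kN

P_cr ∝ 1/K², so P_cr,new = P_cr,old × (K_old/K_new)² = 67.4 × (2/1)²
= 67.4 × 4.000 = 270 kN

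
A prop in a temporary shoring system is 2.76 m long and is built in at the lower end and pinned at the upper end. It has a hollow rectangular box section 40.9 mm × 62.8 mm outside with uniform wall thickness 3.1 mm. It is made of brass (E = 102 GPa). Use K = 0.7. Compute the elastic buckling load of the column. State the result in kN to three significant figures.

P_cr ≈ 43.4 kN

Inner dimensions: h_i = 62.8 − 2×3.1 = 56.60 mm, b_i = 40.9 − 2×3.1 = 34.70 mm
Weak-axis I_min = (h_o·b_o³ − h_i·b_i³)/12 with b_o = 40.9, b_i = 34.70 mm (shorter outer/inner sides).
I_min = (62.8×40.9³ − 56.60×34.70³)/12 = 1.610×10^5 mm⁴
I = 1.610×10^5 mm⁴ = 1.610×10^-7 m⁴
Effective length L_e = K·L = 0.7 × 2.76 = 1.932 m
P_cr = π²EI / L_e² = π² × 102×10⁹ × 1.610×10^-7 / 1.932² = 4.342×10^4 N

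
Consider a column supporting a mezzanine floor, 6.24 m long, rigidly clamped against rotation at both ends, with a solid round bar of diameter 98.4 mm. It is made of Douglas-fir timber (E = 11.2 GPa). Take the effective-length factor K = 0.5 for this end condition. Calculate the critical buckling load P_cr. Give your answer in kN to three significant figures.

P_cr ≈ 52.3 kN

I = πd⁴/64 = π×98.4⁴/64 = 4.602×10^6 mm⁴
I = 4.602×10^6 mm⁴ = 4.602×10^-6 m⁴
Effective length L_e = K·L = 0.5 × 6.24 = 3.120 m
P_cr = π²EI / L_e² = π² × 11.2×10⁹ × 4.602×10^-6 / 3.120² = 5.226×10^4 N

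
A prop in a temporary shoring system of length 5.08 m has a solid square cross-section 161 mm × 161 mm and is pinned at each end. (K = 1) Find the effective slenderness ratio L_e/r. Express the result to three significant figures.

For a square r = a/√12 = 161/√12 = 46.48 mm
L_e = K·L = 1 × 5.08 m = 5.080 m = 5080.0 mm
λ = L_e / r_min = 5080.0 / 46.48 = 109

λ ≈ 109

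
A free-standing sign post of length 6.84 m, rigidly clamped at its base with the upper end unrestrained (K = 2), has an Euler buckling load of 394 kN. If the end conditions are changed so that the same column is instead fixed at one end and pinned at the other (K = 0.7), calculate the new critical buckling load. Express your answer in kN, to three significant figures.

P_cr ∝ 1/K², so P_cr,new = P_cr,old × (K_old/K_new)² = 394 × (2/0.7)²
= 394 × 8.163 = 3220 kN

P_cr ≈ 3220 kN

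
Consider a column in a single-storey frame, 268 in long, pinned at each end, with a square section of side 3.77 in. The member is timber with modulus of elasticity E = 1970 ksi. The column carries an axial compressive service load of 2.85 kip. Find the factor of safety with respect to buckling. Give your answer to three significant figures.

I = a⁴/12 = 3.77⁴/12 = 16.83 in⁴
Effective length L_e = K·L = 1 × 268 = 268.0 in
P_cr = π²EI / L_e² = π² × 1970×10³ × 16.83 / 268.0² = 4.557×10^3 lb
Factor of safety n = P_cr / P = 4.5570 / 2.85 = 1.60

n ≈ 1.60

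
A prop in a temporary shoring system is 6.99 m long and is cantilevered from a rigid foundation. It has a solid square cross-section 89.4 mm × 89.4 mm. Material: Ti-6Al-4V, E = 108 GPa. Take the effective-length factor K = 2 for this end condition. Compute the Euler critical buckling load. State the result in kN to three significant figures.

P_cr ≈ 29.0 kN

I = a⁴/12 = 89.4⁴/12 = 5.323×10^6 mm⁴
I = 5.323×10^6 mm⁴ = 5.323×10^-6 m⁴
Effective length L_e = K·L = 2 × 6.99 = 13.98 m
P_cr = π²EI / L_e² = π² × 108×10⁹ × 5.323×10^-6 / 13.98² = 2.903×10^4 N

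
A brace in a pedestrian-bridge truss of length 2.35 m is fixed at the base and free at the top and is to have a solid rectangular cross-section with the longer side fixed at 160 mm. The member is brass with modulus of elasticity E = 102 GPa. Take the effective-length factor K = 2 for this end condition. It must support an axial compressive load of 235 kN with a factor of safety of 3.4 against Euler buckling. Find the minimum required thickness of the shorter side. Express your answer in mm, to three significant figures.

Required P_cr = n·P = 3.4 × 235 = 799.0 kN
L_e = K·L = 2 × 2.35 = 4.700 m
Required I = P_cr·L_e²/(π²E) = 7.990×10^5 × 4.700² / (π² × 1.02×10^11) = 1.753×10^-5 m⁴
I_req = 1.753×10^7 mm⁴
Rectangle, weak axis: I_min = h·b³/12 with h = 160 mm fixed  ⇒  b = (12I/h)^(1/3) = 110 mm

b ≈ 110 mm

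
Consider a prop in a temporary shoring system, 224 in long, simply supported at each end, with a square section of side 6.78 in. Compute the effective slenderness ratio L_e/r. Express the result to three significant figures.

λ ≈ 114

For a square r = a/√12 = 6.78/√12 = 1.957 in
L_e = K·L = 1 × 224 = 224.0 in
λ = L_e / r_min = 224.00 / 1.957 = 114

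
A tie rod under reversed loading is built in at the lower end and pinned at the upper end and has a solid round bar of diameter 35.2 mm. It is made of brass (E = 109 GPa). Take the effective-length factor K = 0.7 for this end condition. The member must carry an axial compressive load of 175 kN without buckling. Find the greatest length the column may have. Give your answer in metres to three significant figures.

I = πd⁴/64 = π×35.2⁴/64 = 7.536×10^4 mm⁴
I = 7.536×10^-8 m⁴
At the buckling limit P_cr = P = 1.750×10^5 N
From P_cr = π²EI/(K·L)²:  L = (1/K)·√(π²EI/P_cr) = (1/0.7)·√(π²×1.09×10^11×7.536×10^-8/1.750×10^5)
L = 0.972 m

L_max ≈ 0.972 m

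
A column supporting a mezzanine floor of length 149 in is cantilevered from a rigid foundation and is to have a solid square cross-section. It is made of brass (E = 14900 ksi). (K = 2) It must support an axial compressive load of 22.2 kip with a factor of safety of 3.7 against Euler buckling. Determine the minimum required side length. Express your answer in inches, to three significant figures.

a ≈ 4.94 in

Required P_cr = n·P = 3.7 × 22.2 = 82.14 kip
L_e = K·L = 2 × 149 = 298.0 in
Required I = P_cr·L_e²/(π²E) = 8.214×10^4 × 298.0² / (π² × 1.49×10^7) = 49.60 in⁴
Solid square: I = a⁴/12  ⇒  a = (12I)^(1/4) = (12×49.60)^(1/4) = 4.94 in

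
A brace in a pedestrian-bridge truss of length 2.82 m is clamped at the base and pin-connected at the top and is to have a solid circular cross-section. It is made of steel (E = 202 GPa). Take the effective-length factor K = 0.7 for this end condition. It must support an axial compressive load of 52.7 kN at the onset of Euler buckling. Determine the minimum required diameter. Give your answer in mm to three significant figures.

d ≈ 38.1 mm

L_e = K·L = 0.7 × 2.82 = 1.974 m
Required I = P_cr·L_e²/(π²E) = 5.270×10^4 × 1.974² / (π² × 2.02×10^11) = 1.030×10^-7 m⁴
I_req = 1.030×10^5 mm⁴
Solid circle: I = πd⁴/64  ⇒  d = (64I/π)^(1/4) = (64×1.030×10^5/π)^(1/4) = 38.1 mm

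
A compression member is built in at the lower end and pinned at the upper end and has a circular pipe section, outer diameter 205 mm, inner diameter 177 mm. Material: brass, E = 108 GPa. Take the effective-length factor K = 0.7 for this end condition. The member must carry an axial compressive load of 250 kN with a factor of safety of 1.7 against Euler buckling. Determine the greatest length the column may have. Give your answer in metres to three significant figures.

L_max ≈ 14.0 m

d_o = 205 mm, d_i = 177 mm
I = π(d_o⁴ − d_i⁴)/64 = π(205⁴ − 177.0⁴)/64 = 3.851×10^7 mm⁴
I = 3.851×10^-5 m⁴
Required critical load P_cr = n·P = 1.7 × 250 = 425.0 kN = 4.250×10^5 N
From P_cr = π²EI/(K·L)²:  L = (1/K)·√(π²EI/P_cr) = (1/0.7)·√(π²×1.08×10^11×3.851×10^-5/4.250×10^5)
L = 14.0 m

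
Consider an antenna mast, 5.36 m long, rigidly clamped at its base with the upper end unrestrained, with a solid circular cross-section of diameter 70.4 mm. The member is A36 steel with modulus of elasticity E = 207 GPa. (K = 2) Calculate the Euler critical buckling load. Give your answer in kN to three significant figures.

I = πd⁴/64 = π×70.4⁴/64 = 1.206×10^6 mm⁴
I = 1.206×10^6 mm⁴ = 1.206×10^-6 m⁴
Effective length L_e = K·L = 2 × 5.36 = 10.72 m
P_cr = π²EI / L_e² = π² × 207×10⁹ × 1.206×10^-6 / 10.72² = 2.144×10^4 N

P_cr ≈ 21.4 kN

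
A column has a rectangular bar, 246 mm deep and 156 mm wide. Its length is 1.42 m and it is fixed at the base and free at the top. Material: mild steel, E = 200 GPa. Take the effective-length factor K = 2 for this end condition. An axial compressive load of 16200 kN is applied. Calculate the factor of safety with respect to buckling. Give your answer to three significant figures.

n ≈ 1.18

Buckling occurs about the weak axis: I_min = h·b³/12 with b = 156 mm (the shorter side).
I_min = 246×156³/12 = 7.783×10^7 mm⁴
I = 7.783×10^7 mm⁴ = 7.783×10^-5 m⁴
Effective length L_e = K·L = 2 × 1.42 = 2.840 m
P_cr = π²EI / L_e² = π² × 200×10⁹ × 7.783×10^-5 / 2.840² = 1.905×10^7 N
Factor of safety n = P_cr / P = 19047 / 16200 = 1.18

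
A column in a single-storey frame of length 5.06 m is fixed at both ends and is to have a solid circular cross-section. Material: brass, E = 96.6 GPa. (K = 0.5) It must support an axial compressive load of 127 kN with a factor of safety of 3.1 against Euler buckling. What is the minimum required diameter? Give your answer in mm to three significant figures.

Required P_cr = n·P = 3.1 × 127 = 393.7 kN
L_e = K·L = 0.5 × 5.06 = 2.530 m
Required I = P_cr·L_e²/(π²E) = 3.937×10^5 × 2.530² / (π² × 9.66×10^10) = 2.643×10^-6 m⁴
I_req = 2.643×10^6 mm⁴
Solid circle: I = πd⁴/64  ⇒  d = (64I/π)^(1/4) = (64×2.643×10^6/π)^(1/4) = 85.7 mm

d ≈ 85.7 mm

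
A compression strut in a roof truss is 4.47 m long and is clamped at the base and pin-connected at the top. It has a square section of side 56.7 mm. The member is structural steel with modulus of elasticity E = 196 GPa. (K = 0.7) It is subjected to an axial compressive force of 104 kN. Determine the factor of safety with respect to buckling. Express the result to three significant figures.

I = a⁴/12 = 56.7⁴/12 = 8.613×10^5 mm⁴
I = 8.613×10^5 mm⁴ = 8.613×10^-7 m⁴
Effective length L_e = K·L = 0.7 × 4.47 = 3.129 m
P_cr = π²EI / L_e² = π² × 196×10⁹ × 8.613×10^-7 / 3.129² = 1.702×10^5 N
Factor of safety n = P_cr / P = 170.17 / 104 = 1.64

n ≈ 1.64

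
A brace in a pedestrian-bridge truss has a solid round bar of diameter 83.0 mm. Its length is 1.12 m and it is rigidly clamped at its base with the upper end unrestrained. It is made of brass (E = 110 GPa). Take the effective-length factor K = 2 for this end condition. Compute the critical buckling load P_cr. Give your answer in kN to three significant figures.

P_cr ≈ 504 kN

I = πd⁴/64 = π×83.0⁴/64 = 2.330×10^6 mm⁴
I = 2.330×10^6 mm⁴ = 2.330×10^-6 m⁴
Effective length L_e = K·L = 2 × 1.12 = 2.240 m
P_cr = π²EI / L_e² = π² × 110×10⁹ × 2.330×10^-6 / 2.240² = 5.041×10^5 N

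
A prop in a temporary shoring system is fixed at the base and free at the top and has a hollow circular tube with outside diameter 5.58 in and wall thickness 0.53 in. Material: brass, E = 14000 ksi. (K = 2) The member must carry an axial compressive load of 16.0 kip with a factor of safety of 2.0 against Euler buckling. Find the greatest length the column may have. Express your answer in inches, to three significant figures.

Inner diameter d_i = 5.58 − 2×0.53 = 4.520 in
I = π(d_o⁴ − d_i⁴)/64 = π(5.58⁴ − 4.520⁴)/64 = 27.10 in⁴
Required critical load P_cr = n·P = 2.0 × 16.0 = 32.00 kip = 3.200×10^4 lb
From P_cr = π²EI/(K·L)²:  L = (1/K)·√(π²EI/P_cr) = (1/2)·√(π²×1.40×10^7×27.10/3.200×10^4)
L = 171 in

L_max ≈ 171 in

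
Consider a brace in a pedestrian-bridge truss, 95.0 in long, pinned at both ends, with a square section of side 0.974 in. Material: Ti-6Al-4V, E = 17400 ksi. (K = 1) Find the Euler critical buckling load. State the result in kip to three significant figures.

P_cr ≈ 1.43 kip

I = a⁴/12 = 0.974⁴/12 = 7.500×10^-2 in⁴
Effective length L_e = K·L = 1 × 95.0 = 95.00 in
P_cr = π²EI / L_e² = π² × 17400×10³ × 7.500×10^-2 / 95.00² = 1.427×10^3 lb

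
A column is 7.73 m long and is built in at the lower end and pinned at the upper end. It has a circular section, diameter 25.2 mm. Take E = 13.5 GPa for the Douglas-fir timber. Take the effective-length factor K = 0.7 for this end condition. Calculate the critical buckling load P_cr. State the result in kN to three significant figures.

I = πd⁴/64 = π×25.2⁴/64 = 1.980×10^4 mm⁴
I = 1.980×10^4 mm⁴ = 1.980×10^-8 m⁴
Effective length L_e = K·L = 0.7 × 7.73 = 5.411 m
P_cr = π²EI / L_e² = π² × 13.5×10⁹ × 1.980×10^-8 / 5.411² = 90.08 N

P_cr ≈ 0.0901 kN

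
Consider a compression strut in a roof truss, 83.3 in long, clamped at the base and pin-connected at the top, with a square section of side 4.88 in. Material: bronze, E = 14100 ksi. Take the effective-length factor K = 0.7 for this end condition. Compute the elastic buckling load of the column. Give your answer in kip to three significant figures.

P_cr ≈ 1930 kip

I = a⁴/12 = 4.88⁴/12 = 47.26 in⁴
Effective length L_e = K·L = 0.7 × 83.3 = 58.31 in
P_cr = π²EI / L_e² = π² × 14100×10³ × 47.26 / 58.31² = 1.934×10^6 lb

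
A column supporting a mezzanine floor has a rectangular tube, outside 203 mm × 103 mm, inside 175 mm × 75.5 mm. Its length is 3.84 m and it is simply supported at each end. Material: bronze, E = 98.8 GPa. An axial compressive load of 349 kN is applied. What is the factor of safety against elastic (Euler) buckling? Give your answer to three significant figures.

Weak-axis I_min = (h_o·b_o³ − h_i·b_i³)/12 with b_o = 103, b_i = 75.50 mm (shorter outer/inner sides).
I_min = (203×103³ − 175.0×75.50³)/12 = 1.221×10^7 mm⁴
I = 1.221×10^7 mm⁴ = 1.221×10^-5 m⁴
Effective length L_e = K·L = 1 × 3.84 = 3.840 m
P_cr = π²EI / L_e² = π² × 98.8×10⁹ × 1.221×10^-5 / 3.840² = 8.074×10^5 N
Factor of safety n = P_cr / P = 807.38 / 349 = 2.31

n ≈ 2.31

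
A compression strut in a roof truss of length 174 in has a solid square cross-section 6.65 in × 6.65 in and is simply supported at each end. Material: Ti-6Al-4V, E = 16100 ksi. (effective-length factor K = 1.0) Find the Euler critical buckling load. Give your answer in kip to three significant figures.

I = a⁴/12 = 6.65⁴/12 = 163.0 in⁴
Effective length L_e = K·L = 1 × 174 = 174.0 in
P_cr = π²EI / L_e² = π² × 16100×10³ × 163.0 / 174.0² = 8.553×10^5 lb

P_cr ≈ 855 kip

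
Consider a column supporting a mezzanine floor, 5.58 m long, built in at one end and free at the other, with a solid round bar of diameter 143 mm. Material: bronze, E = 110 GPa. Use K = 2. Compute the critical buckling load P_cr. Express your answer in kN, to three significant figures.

I = πd⁴/64 = π×143⁴/64 = 2.053×10^7 mm⁴
I = 2.053×10^7 mm⁴ = 2.053×10^-5 m⁴
Effective length L_e = K·L = 2 × 5.58 = 11.16 m
P_cr = π²EI / L_e² = π² × 110×10⁹ × 2.053×10^-5 / 11.16² = 1.789×10^5 N

P_cr ≈ 179 kN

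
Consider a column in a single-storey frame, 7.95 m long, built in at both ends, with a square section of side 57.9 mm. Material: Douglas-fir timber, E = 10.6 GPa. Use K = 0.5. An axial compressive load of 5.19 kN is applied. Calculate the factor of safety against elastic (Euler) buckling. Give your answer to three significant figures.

I = a⁴/12 = 57.9⁴/12 = 9.366×10^5 mm⁴
I = 9.366×10^5 mm⁴ = 9.366×10^-7 m⁴
Effective length L_e = K·L = 0.5 × 7.95 = 3.975 m
P_cr = π²EI / L_e² = π² × 10.6×10⁹ × 9.366×10^-7 / 3.975² = 6.201×10^3 N
Factor of safety n = P_cr / P = 6.2010 / 5.19 = 1.19

n ≈ 1.19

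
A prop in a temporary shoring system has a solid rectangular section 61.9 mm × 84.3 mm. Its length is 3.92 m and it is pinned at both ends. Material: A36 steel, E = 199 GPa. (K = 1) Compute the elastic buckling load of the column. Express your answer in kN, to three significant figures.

P_cr ≈ 213 kN

Buckling occurs about the weak axis: I_min = h·b³/12 with b = 61.9 mm (the shorter side).
I_min = 84.3×61.9³/12 = 1.666×10^6 mm⁴
I = 1.666×10^6 mm⁴ = 1.666×10^-6 m⁴
Effective length L_e = K·L = 1 × 3.92 = 3.920 m
P_cr = π²EI / L_e² = π² × 199×10⁹ × 1.666×10^-6 / 3.920² = 2.130×10^5 N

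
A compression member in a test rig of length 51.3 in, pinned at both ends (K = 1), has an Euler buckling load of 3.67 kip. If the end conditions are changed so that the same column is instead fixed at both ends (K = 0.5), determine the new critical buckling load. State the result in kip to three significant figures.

P_cr ≈ 14.7 kip

P_cr ∝ 1/K², so P_cr,new = P_cr,old × (K_old/K_new)² = 3.67 × (1/0.5)²
= 3.67 × 4.000 = 14.7 kip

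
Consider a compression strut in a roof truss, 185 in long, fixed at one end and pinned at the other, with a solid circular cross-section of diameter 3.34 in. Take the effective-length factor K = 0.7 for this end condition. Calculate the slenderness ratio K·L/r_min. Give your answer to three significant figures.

λ ≈ 155

For a solid circle r = d/4 = 3.34/4 = 0.8350 in
L_e = K·L = 0.7 × 185 = 129.5 in
λ = L_e / r_min = 129.50 / 0.8350 = 155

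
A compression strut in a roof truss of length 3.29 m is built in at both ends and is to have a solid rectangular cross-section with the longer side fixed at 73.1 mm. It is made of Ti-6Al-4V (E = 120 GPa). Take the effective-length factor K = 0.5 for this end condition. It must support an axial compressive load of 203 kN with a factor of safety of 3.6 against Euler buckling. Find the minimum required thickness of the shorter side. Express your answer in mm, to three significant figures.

b ≈ 65.0 mm

Required P_cr = n·P = 3.6 × 203 = 730.8 kN
L_e = K·L = 0.5 × 3.29 = 1.645 m
Required I = P_cr·L_e²/(π²E) = 7.308×10^5 × 1.645² / (π² × 1.20×10^11) = 1.670×10^-6 m⁴
I_req = 1.670×10^6 mm⁴
Rectangle, weak axis: I_min = h·b³/12 with h = 73.1 mm fixed  ⇒  b = (12I/h)^(1/3) = 65.0 mm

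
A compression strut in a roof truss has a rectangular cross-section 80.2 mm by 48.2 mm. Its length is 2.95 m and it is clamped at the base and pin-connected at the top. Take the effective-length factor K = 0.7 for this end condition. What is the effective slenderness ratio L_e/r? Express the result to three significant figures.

For a rectangle r_min = b/√12 = 48.2/√12 = 13.91 mm
L_e = K·L = 0.7 × 2.95 m = 2.065 m = 2065.0 mm
λ = L_e / r_min = 2065.0 / 13.91 = 148

λ ≈ 148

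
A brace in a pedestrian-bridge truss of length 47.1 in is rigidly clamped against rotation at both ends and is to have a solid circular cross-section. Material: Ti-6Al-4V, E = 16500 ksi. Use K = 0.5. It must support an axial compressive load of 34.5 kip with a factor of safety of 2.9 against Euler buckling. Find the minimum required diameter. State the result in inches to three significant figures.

d ≈ 1.62 in

Required P_cr = n·P = 2.9 × 34.5 = 100.0 kip
L_e = K·L = 0.5 × 47.1 = 23.55 in
Required I = P_cr·L_e²/(π²E) = 1.000×10^5 × 23.55² / (π² × 1.65×10^7) = 0.3407 in⁴
Solid circle: I = πd⁴/64  ⇒  d = (64I/π)^(1/4) = (64×0.3407/π)^(1/4) = 1.62 in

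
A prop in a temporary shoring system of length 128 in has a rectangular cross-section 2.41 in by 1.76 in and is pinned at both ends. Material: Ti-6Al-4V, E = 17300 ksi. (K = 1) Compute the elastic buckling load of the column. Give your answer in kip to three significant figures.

P_cr ≈ 11.4 kip

Buckling occurs about the weak axis: I_min = h·b³/12 with b = 1.76 in (the shorter side).
I_min = 2.41×1.76³/12 = 1.095 in⁴
Effective length L_e = K·L = 1 × 128 = 128.0 in
P_cr = π²EI / L_e² = π² × 17300×10³ × 1.095 / 128.0² = 1.141×10^4 lb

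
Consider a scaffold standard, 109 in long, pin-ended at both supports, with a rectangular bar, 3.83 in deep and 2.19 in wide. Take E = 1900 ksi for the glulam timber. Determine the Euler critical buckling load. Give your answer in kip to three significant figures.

Buckling occurs about the weak axis: I_min = h·b³/12 with b = 2.19 in (the shorter side).
I_min = 3.83×2.19³/12 = 3.352 in⁴
Effective length L_e = K·L = 1 × 109 = 109.0 in
P_cr = π²EI / L_e² = π² × 1900×10³ × 3.352 / 109.0² = 5.291×10^3 lb

P_cr ≈ 5.29 kip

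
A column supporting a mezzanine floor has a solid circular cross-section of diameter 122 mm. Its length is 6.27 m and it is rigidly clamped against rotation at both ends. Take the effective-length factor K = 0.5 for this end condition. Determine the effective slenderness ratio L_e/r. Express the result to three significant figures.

λ ≈ 103

For a solid circle r = d/4 = 122/4 = 30.50 mm
L_e = K·L = 0.5 × 6.27 m = 3.135 m = 3135.0 mm
λ = L_e / r_min = 3135.0 / 30.50 = 103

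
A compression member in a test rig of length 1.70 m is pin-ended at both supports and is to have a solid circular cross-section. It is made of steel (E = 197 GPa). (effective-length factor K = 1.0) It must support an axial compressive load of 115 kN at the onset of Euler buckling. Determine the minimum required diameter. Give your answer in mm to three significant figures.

L_e = K·L = 1 × 1.70 = 1.700 m
Required I = P_cr·L_e²/(π²E) = 1.150×10^5 × 1.700² / (π² × 1.97×10^11) = 1.709×10^-7 m⁴
I_req = 1.709×10^5 mm⁴
Solid circle: I = πd⁴/64  ⇒  d = (64I/π)^(1/4) = (64×1.709×10^5/π)^(1/4) = 43.2 mm

d ≈ 43.2 mm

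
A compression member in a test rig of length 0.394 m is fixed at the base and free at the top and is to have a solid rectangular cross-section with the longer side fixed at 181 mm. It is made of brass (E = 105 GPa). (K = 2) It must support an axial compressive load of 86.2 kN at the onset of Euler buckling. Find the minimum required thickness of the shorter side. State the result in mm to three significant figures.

b ≈ 15.1 mm

L_e = K·L = 2 × 0.394 = 0.7880 m
Required I = P_cr·L_e²/(π²E) = 8.620×10^4 × 0.7880² / (π² × 1.05×10^11) = 5.165×10^-8 m⁴
I_req = 5.165×10^4 mm⁴
Rectangle, weak axis: I_min = h·b³/12 with h = 181 mm fixed  ⇒  b = (12I/h)^(1/3) = 15.1 mm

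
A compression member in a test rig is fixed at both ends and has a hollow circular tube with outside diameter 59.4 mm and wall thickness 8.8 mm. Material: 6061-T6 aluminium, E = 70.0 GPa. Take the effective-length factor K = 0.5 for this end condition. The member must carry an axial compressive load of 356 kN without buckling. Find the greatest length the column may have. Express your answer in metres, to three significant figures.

Inner diameter d_i = 59.4 − 2×8.8 = 41.80 mm
I = π(d_o⁴ − d_i⁴)/64 = π(59.4⁴ − 41.80⁴)/64 = 4.612×10^5 mm⁴
I = 4.612×10^-7 m⁴
At the buckling limit P_cr = P = 3.560×10^5 N
From P_cr = π²EI/(K·L)²:  L = (1/K)·√(π²EI/P_cr) = (1/0.5)·√(π²×7.00×10^10×4.612×10^-7/3.560×10^5)
L = 1.89 m

L_max ≈ 1.89 m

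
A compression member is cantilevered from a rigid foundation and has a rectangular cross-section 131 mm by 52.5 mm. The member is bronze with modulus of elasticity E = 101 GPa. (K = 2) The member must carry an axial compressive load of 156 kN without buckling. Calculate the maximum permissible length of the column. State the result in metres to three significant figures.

Buckling occurs about the weak axis: I_min = h·b³/12 with b = 52.5 mm (the shorter side).
I_min = 131×52.5³/12 = 1.580×10^6 mm⁴
I = 1.580×10^-6 m⁴
At the buckling limit P_cr = P = 1.560×10^5 N
From P_cr = π²EI/(K·L)²:  L = (1/K)·√(π²EI/P_cr) = (1/2)·√(π²×1.01×10^11×1.580×10^-6/1.560×10^5)
L = 1.59 m

L_max ≈ 1.59 m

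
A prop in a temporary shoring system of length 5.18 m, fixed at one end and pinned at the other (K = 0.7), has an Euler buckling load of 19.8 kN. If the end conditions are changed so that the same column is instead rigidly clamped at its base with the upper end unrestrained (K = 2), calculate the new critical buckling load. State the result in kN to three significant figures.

P_cr ≈ 2.43 kN

P_cr ∝ 1/K², so P_cr,new = P_cr,old × (K_old/K_new)² = 19.8 × (0.7/2)²
= 19.8 × 0.1225 = 2.43 kN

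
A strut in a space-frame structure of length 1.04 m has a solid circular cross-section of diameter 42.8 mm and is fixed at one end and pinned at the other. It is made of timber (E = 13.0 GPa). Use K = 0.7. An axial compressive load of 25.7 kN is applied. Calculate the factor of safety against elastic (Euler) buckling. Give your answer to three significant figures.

I = πd⁴/64 = π×42.8⁴/64 = 1.647×10^5 mm⁴
I = 1.647×10^5 mm⁴ = 1.647×10^-7 m⁴
Effective length L_e = K·L = 0.7 × 1.04 = 0.7280 m
P_cr = π²EI / L_e² = π² × 13.0×10⁹ × 1.647×10^-7 / 0.7280² = 3.988×10^4 N
Factor of safety n = P_cr / P = 39.877 / 25.7 = 1.55

n ≈ 1.55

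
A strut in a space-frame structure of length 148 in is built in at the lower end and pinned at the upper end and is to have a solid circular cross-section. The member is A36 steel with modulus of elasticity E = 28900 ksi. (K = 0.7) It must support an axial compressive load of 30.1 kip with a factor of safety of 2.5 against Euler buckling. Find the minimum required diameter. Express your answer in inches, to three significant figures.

Required P_cr = n·P = 2.5 × 30.1 = 75.25 kip
L_e = K·L = 0.7 × 148 = 103.6 in
Required I = P_cr·L_e²/(π²E) = 7.525×10^4 × 103.6² / (π² × 2.89×10^7) = 2.832 in⁴
Solid circle: I = πd⁴/64  ⇒  d = (64I/π)^(1/4) = (64×2.832/π)^(1/4) = 2.76 in

d ≈ 2.76 in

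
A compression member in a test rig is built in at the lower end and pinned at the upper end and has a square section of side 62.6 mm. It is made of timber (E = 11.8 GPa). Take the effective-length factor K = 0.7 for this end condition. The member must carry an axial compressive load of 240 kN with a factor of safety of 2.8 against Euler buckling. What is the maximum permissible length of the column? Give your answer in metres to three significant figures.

L_max ≈ 0.673 m

I = a⁴/12 = 62.6⁴/12 = 1.280×10^6 mm⁴
I = 1.280×10^-6 m⁴
Required critical load P_cr = n·P = 2.8 × 240 = 672.0 kN = 6.720×10^5 N
From P_cr = π²EI/(K·L)²:  L = (1/K)·√(π²EI/P_cr) = (1/0.7)·√(π²×1.18×10^10×1.280×10^-6/6.720×10^5)
L = 0.673 m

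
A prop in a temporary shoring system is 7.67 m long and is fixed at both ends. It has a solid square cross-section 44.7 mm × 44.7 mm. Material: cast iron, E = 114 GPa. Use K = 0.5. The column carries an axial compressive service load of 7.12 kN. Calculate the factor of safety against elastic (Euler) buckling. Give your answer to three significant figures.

I = a⁴/12 = 44.7⁴/12 = 3.327×10^5 mm⁴
I = 3.327×10^5 mm⁴ = 3.327×10^-7 m⁴
Effective length L_e = K·L = 0.5 × 7.67 = 3.835 m
P_cr = π²EI / L_e² = π² × 114×10⁹ × 3.327×10^-7 / 3.835² = 2.545×10^4 N
Factor of safety n = P_cr / P = 25.452 / 7.12 = 3.57

n ≈ 3.57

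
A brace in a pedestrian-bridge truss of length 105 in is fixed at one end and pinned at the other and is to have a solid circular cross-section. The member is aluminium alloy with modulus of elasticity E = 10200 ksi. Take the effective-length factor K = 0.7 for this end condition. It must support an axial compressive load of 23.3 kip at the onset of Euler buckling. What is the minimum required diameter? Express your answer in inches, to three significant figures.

d ≈ 2.25 in

L_e = K·L = 0.7 × 105 = 73.50 in
Required I = P_cr·L_e²/(π²E) = 2.330×10^4 × 73.50² / (π² × 1.02×10^7) = 1.250 in⁴
Solid circle: I = πd⁴/64  ⇒  d = (64I/π)^(1/4) = (64×1.250/π)^(1/4) = 2.25 in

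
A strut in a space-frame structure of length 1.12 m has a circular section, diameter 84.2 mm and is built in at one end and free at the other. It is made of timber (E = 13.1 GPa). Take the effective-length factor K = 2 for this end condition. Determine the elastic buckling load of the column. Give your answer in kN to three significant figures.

I = πd⁴/64 = π×84.2⁴/64 = 2.467×10^6 mm⁴
I = 2.467×10^6 mm⁴ = 2.467×10^-6 m⁴
Effective length L_e = K·L = 2 × 1.12 = 2.240 m
P_cr = π²EI / L_e² = π² × 13.1×10⁹ × 2.467×10^-6 / 2.240² = 6.358×10^4 N

P_cr ≈ 63.6 kN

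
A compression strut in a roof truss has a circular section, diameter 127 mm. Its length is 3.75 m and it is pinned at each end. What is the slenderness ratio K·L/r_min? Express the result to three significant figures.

λ ≈ 118

I = πd⁴/64 = π×127⁴/64 = 1.277×10^7 mm⁴
A = 1.267×10^4 mm²;  r_min = √(I/A) = √(1.277×10^7/1.267×10^4) = 31.75 mm
L_e = K·L = 1 × 3.75 m = 3.750 m = 3750.0 mm
λ = L_e / r_min = 3750.0 / 31.75 = 118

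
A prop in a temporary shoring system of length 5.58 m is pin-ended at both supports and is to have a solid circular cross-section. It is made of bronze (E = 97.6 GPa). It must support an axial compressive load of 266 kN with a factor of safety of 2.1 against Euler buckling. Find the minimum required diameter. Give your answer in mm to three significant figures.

d ≈ 138 mm

Required P_cr = n·P = 2.1 × 266 = 558.6 kN
L_e = K·L = 1 × 5.58 = 5.580 m
Required I = P_cr·L_e²/(π²E) = 5.586×10^5 × 5.580² / (π² × 9.76×10^10) = 1.806×10^-5 m⁴
I_req = 1.806×10^7 mm⁴
Solid circle: I = πd⁴/64  ⇒  d = (64I/π)^(1/4) = (64×1.806×10^7/π)^(1/4) = 138 mm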